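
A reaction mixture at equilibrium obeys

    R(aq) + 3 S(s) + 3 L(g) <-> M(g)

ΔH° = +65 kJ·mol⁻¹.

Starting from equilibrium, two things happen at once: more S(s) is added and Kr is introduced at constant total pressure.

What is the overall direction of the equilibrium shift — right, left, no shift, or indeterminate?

left

S is a pure solid; its activity is 1 regardless of amount, so Q is unaffected — no shift from this change.
Adding inert gas at constant total pressure expands the volume and lowers every reacting partial pressure. With Δn_gas = 1 − 3 = -2, Q moves away from K toward the side with fewer gas moles, so the system shifts toward the side with more gas moles — to the left.
Only the nonzero effect(s) matter; the net shift is to the left.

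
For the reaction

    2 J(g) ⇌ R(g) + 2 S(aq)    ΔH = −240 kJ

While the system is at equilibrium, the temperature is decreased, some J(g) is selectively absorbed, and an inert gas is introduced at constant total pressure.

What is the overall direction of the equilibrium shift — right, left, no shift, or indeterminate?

cannot be determined

The forward reaction is exothermic. Lowering T favours the exothermic direction — shift to the right.
Removing J (g), a reactant, drives the reaction to the left.
Adding inert gas at constant total pressure expands the volume and lowers every reacting partial pressure. With Δn_gas = 1 − 2 = -1, Q moves away from K toward the side with fewer gas moles, so the system shifts toward the side with more gas moles — to the left.
The individual effects push in opposite directions; without quantitative information the net direction cannot be determined.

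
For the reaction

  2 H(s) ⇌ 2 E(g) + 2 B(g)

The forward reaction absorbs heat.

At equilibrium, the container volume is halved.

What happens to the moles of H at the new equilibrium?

increases

Gas moles: reactants 0, products 4 (Δn_gas = +4). Compression shifts the system toward the side with fewer moles of gas — to the left.
The net shift is to the left. H is a reactant, so its amount increases.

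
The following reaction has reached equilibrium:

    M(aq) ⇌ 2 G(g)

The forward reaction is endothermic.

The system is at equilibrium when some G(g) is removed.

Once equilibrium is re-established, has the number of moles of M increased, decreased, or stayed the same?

Removing G (g), a product, drives the reaction to the right.
The net shift is to the right. M is a reactant, so its amount decreases.

decreases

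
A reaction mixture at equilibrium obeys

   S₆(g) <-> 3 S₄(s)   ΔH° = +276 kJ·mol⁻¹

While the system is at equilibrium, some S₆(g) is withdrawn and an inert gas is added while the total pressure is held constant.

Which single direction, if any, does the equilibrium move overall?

Removing S₆ (g), a reactant, drives the reaction to the left.
Adding inert gas at constant total pressure expands the volume and lowers every reacting partial pressure. With Δn_gas = 0 − 1 = -1, Q moves away from K toward the side with fewer gas moles, so the system shifts toward the side with more gas moles — to the left.
All effects act in the same direction — net shift to the left.

left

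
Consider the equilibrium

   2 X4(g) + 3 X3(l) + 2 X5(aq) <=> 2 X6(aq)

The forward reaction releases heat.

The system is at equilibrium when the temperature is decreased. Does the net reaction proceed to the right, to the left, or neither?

right

The forward reaction is exothermic. Lowering T favours the exothermic direction — shift to the right.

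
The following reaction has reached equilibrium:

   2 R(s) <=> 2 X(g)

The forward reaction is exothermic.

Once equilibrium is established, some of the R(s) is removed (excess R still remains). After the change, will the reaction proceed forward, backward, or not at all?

R is a pure solid; its activity is 1 regardless of amount, so Q is unaffected — no shift from this change.

no shift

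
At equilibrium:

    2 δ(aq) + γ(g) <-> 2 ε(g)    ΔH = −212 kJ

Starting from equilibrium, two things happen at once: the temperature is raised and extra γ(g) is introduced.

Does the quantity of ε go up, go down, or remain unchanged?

The forward reaction is exothermic. Raising T favours the endothermic direction — shift to the left.
Adding γ (g), a reactant, drives the reaction to the right.
The two effects oppose each other, so the net shift — and hence the change in ε — cannot be determined from the given information.

cannot be determined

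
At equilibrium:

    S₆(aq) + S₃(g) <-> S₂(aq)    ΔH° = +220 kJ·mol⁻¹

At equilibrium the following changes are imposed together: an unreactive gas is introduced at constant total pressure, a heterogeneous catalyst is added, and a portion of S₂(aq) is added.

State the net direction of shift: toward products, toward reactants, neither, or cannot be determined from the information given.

left

Adding inert gas at constant total pressure expands the volume and lowers every reacting partial pressure. With Δn_gas = 0 − 1 = -1, Q moves away from K toward the side with fewer gas moles, so the system shifts toward the side with more gas moles — to the left.
A catalyst speeds both forward and reverse rates equally; it changes neither Q nor K — no shift from this change.
Adding S₂ (aq), a product, drives the reaction to the left.
Only the nonzero effect(s) matter; the net shift is to the left.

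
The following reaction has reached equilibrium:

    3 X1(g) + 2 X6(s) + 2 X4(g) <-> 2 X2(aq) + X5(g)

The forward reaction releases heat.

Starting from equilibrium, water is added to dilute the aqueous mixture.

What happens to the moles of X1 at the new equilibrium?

decreases

Dilution lowers every aqueous concentration by the same factor. Δn_aq = 2 − 0 = +2, so the system shifts toward the side with more dissolved moles — to the right.
The net shift is to the right. X1 is a reactant, so its amount decreases.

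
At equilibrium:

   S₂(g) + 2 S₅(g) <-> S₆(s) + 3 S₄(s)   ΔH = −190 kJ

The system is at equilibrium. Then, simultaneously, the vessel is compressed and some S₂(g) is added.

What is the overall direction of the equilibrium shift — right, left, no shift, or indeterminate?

Gas moles: reactants 3, products 0 (Δn_gas = -3). Compression shifts the system toward the side with fewer moles of gas — to the right.
Adding S₂ (g), a reactant, drives the reaction to the right.
All effects act in the same direction — net shift to the right.

right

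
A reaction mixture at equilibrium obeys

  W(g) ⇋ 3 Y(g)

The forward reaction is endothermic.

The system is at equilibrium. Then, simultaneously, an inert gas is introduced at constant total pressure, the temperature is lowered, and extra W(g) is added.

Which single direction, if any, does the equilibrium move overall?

cannot be determined

Adding inert gas at constant total pressure expands the volume and lowers every reacting partial pressure. With Δn_gas = 3 − 1 = +2, Q moves away from K toward the side with fewer gas moles, so the system shifts toward the side with more gas moles — to the right.
The forward reaction is endothermic. Lowering T favours the exothermic direction — shift to the left.
Adding W (g), a reactant, drives the reaction to the right.
The individual effects push in opposite directions; without quantitative information the net direction cannot be determined.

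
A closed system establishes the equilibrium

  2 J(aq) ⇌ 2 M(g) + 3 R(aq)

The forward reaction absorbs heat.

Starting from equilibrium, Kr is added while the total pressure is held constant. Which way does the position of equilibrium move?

right

Adding inert gas at constant total pressure expands the volume and lowers every reacting partial pressure. With Δn_gas = 2 − 0 = +2, Q moves away from K toward the side with fewer gas moles, so the system shifts toward the side with more gas moles — to the right.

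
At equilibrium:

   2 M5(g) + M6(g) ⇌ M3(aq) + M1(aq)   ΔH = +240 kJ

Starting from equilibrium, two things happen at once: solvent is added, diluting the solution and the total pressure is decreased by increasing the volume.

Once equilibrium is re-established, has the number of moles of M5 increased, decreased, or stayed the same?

cannot be determined

Dilution lowers every aqueous concentration by the same factor. Δn_aq = 2 − 0 = +2, so the system shifts toward the side with more dissolved moles — to the right.
Gas moles: reactants 3, products 0 (Δn_gas = -3). Expansion shifts the system toward the side with more moles of gas — to the left.
The two effects oppose each other, so the net shift — and hence the change in M5 — cannot be determined from the given information.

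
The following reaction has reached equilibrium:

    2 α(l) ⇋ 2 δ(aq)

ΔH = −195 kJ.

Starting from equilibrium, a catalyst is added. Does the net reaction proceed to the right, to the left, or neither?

no shift

A catalyst speeds both forward and reverse rates equally; it changes neither Q nor K — no shift from this change.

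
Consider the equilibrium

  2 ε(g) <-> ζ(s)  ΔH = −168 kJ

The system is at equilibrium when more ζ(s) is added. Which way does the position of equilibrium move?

no shift

ζ is a pure solid; its activity is 1 regardless of amount, so Q is unaffected — no shift from this change.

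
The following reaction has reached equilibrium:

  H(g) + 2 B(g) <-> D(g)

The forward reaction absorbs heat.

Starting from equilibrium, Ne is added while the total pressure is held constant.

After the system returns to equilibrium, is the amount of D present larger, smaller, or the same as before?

decreases

Adding inert gas at constant total pressure expands the volume and lowers every reacting partial pressure. With Δn_gas = 1 − 3 = -2, Q moves away from K toward the side with fewer gas moles, so the system shifts toward the side with more gas moles — to the left.
The net shift is to the left. D is a product, so its amount decreases.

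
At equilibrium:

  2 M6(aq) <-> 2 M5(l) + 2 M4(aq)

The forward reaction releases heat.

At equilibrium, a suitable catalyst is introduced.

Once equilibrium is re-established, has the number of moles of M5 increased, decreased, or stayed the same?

unchanged

A catalyst speeds both forward and reverse rates equally; it changes neither Q nor K — no shift from this change.
No net shift occurs, so the amount of M5 is unchanged.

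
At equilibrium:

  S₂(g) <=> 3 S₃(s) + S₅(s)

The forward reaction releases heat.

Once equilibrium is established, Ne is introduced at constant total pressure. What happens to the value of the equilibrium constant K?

unchanged

The equilibrium constant depends only on temperature. This perturbation may move the position of equilibrium, but since T is unchanged, K itself is unchanged.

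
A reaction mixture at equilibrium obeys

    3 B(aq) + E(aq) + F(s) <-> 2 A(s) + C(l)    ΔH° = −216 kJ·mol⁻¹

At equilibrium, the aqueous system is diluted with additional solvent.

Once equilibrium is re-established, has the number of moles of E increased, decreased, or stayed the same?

Dilution lowers every aqueous concentration by the same factor. Δn_aq = 0 − 4 = -4, so the system shifts toward the side with more dissolved moles — to the left.
The net shift is to the left. E is a reactant, so its amount increases.

increases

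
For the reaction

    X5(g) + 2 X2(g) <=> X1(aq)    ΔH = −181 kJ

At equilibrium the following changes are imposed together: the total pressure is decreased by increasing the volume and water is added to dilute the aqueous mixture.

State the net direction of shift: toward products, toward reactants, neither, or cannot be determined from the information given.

cannot be determined

Gas moles: reactants 3, products 0 (Δn_gas = -3). Expansion shifts the system toward the side with more moles of gas — to the left.
Dilution lowers every aqueous concentration by the same factor. Δn_aq = 1 − 0 = +1, so the system shifts toward the side with more dissolved moles — to the right.
The individual effects push in opposite directions; without quantitative information the net direction cannot be determined.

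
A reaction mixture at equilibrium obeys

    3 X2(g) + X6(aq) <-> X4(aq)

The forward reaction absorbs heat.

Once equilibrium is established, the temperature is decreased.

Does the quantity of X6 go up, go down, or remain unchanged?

The forward reaction is endothermic. Lowering T favours the exothermic direction — shift to the left.
The net shift is to the left. X6 is a reactant, so its amount increases.

increases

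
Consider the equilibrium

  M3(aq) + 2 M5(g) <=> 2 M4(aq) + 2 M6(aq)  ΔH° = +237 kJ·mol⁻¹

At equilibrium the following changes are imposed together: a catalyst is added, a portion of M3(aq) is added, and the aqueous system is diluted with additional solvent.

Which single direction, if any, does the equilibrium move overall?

right

A catalyst speeds both forward and reverse rates equally; it changes neither Q nor K — no shift from this change.
Adding M3 (aq), a reactant, drives the reaction to the right.
Dilution lowers every aqueous concentration by the same factor. Δn_aq = 4 − 1 = +3, so the system shifts toward the side with more dissolved moles — to the right.
Only the nonzero effect(s) matter; the net shift is to the right.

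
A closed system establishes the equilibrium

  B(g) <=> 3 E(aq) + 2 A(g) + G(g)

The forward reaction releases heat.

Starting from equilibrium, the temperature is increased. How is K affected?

K depends on temperature via the van 't Hoff relation. The forward reaction is exothermic, so raising T decreases K.

decreases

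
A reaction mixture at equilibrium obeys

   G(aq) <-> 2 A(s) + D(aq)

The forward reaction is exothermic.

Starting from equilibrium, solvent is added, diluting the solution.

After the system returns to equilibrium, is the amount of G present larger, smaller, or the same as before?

Dilution scales every aqueous concentration by the same factor. Δn_aq = 1 − 1 = 0, so Q is unchanged — no shift.
No net shift occurs, so the amount of G is unchanged.

unchanged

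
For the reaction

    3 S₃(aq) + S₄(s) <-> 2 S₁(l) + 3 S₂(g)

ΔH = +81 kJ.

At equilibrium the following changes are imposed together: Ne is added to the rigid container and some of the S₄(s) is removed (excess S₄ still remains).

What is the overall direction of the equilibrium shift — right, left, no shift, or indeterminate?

At constant volume, adding an inert gas leaves every reacting species' partial pressure unchanged, so Q is unchanged — no shift from this change.
S₄ is a pure solid; its activity is 1 regardless of amount, so Q is unaffected — no shift from this change.
None of the changes alters Q relative to K, so there is no net shift.

no shift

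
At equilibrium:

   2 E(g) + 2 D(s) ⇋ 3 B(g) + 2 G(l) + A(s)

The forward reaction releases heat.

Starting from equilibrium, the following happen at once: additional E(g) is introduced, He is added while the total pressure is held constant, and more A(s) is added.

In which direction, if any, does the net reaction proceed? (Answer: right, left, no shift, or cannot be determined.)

right

Adding E (g), a reactant, drives the reaction to the right.
Adding inert gas at constant total pressure expands the volume and lowers every reacting partial pressure. With Δn_gas = 3 − 2 = +1, Q moves away from K toward the side with fewer gas moles, so the system shifts toward the side with more gas moles — to the right.
A is a pure solid; its activity is 1 regardless of amount, so Q is unaffected — no shift from this change.
Only the nonzero effect(s) matter; the net shift is to the right.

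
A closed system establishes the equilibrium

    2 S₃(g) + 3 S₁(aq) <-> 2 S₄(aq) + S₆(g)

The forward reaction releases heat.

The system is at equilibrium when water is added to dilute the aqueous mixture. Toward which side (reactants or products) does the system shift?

left

Dilution lowers every aqueous concentration by the same factor. Δn_aq = 2 − 3 = -1, so the system shifts toward the side with more dissolved moles — to the left.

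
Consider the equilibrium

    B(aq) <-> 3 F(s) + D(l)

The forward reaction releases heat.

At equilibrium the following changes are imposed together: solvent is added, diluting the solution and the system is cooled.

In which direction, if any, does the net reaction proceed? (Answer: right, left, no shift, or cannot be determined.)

cannot be determined

Dilution lowers every aqueous concentration by the same factor. Δn_aq = 0 − 1 = -1, so the system shifts toward the side with more dissolved moles — to the left.
The forward reaction is exothermic. Lowering T favours the exothermic direction — shift to the right.
The individual effects push in opposite directions; without quantitative information the net direction cannot be determined.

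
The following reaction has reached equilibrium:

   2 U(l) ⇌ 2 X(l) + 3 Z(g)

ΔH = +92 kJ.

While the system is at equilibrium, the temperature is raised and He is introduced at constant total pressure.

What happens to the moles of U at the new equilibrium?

decreases

The forward reaction is endothermic. Raising T favours the endothermic direction — shift to the right.
Adding inert gas at constant total pressure expands the volume and lowers every reacting partial pressure. With Δn_gas = 3 − 0 = +3, Q moves away from K toward the side with fewer gas moles, so the system shifts toward the side with more gas moles — to the right.
The net shift is to the right. U is a reactant, so its amount decreases.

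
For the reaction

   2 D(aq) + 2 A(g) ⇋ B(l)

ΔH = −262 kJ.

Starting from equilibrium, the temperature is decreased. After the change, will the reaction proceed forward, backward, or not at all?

The forward reaction is exothermic. Lowering T favours the exothermic direction — shift to the right.

right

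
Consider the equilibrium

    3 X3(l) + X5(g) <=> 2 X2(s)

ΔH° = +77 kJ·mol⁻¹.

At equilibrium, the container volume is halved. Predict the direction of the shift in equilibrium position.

right

Gas moles: reactants 1, products 0 (Δn_gas = -1). Compression shifts the system toward the side with fewer moles of gas — to the right.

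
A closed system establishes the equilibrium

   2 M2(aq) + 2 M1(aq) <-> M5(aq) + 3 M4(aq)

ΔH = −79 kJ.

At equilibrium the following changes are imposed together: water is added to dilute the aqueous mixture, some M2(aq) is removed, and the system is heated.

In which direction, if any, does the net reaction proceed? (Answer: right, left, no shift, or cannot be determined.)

left

Dilution scales every aqueous concentration by the same factor. Δn_aq = 4 − 4 = 0, so Q is unchanged — no shift.
Removing M2 (aq), a reactant, drives the reaction to the left.
The forward reaction is exothermic. Raising T favours the endothermic direction — shift to the left.
Only the nonzero effect(s) matter; the net shift is to the left.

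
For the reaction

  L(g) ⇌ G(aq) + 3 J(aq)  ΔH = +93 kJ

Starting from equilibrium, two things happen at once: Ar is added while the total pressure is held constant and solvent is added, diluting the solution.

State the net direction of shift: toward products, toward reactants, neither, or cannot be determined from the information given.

Adding inert gas at constant total pressure expands the volume and lowers every reacting partial pressure. With Δn_gas = 0 − 1 = -1, Q moves away from K toward the side with fewer gas moles, so the system shifts toward the side with more gas moles — to the left.
Dilution lowers every aqueous concentration by the same factor. Δn_aq = 4 − 0 = +4, so the system shifts toward the side with more dissolved moles — to the right.
The individual effects push in opposite directions; without quantitative information the net direction cannot be determined.

cannot be determined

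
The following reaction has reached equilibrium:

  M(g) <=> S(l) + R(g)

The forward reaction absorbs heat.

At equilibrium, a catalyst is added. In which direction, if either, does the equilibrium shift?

A catalyst speeds both forward and reverse rates equally; it changes neither Q nor K — no shift from this change.

no shift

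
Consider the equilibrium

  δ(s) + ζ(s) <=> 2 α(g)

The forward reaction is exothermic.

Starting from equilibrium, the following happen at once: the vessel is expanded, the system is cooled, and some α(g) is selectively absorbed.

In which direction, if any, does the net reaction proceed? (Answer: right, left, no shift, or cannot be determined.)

right

Gas moles: reactants 0, products 2 (Δn_gas = +2). Expansion shifts the system toward the side with more moles of gas — to the right.
The forward reaction is exothermic. Lowering T favours the exothermic direction — shift to the right.
Removing α (g), a product, drives the reaction to the right.
All effects act in the same direction — net shift to the right.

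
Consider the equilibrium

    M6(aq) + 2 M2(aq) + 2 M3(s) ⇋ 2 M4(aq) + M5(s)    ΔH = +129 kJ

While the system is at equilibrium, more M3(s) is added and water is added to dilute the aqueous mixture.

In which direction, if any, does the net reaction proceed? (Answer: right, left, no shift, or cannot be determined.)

left

M3 is a pure solid; its activity is 1 regardless of amount, so Q is unaffected — no shift from this change.
Dilution lowers every aqueous concentration by the same factor. Δn_aq = 2 − 3 = -1, so the system shifts toward the side with more dissolved moles — to the left.
Only the nonzero effect(s) matter; the net shift is to the left.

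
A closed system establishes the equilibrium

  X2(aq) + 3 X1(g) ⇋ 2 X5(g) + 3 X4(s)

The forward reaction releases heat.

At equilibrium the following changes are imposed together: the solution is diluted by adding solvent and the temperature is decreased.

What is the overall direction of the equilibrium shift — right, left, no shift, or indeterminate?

cannot be determined

Dilution lowers every aqueous concentration by the same factor. Δn_aq = 0 − 1 = -1, so the system shifts toward the side with more dissolved moles — to the left.
The forward reaction is exothermic. Lowering T favours the exothermic direction — shift to the right.
The individual effects push in opposite directions; without quantitative information the net direction cannot be determined.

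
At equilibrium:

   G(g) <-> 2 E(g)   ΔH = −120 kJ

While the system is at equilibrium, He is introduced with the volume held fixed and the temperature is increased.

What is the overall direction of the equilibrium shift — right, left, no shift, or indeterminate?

left

At constant volume, adding an inert gas leaves every reacting species' partial pressure unchanged, so Q is unchanged — no shift from this change.
The forward reaction is exothermic. Raising T favours the endothermic direction — shift to the left.
Only the nonzero effect(s) matter; the net shift is to the left.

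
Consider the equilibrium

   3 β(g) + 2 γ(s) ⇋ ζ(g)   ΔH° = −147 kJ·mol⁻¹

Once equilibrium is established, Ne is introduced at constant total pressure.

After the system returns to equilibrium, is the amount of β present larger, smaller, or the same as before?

increases

Adding inert gas at constant total pressure expands the volume and lowers every reacting partial pressure. With Δn_gas = 1 − 3 = -2, Q moves away from K toward the side with fewer gas moles, so the system shifts toward the side with more gas moles — to the left.
The net shift is to the left. β is a reactant, so its amount increases.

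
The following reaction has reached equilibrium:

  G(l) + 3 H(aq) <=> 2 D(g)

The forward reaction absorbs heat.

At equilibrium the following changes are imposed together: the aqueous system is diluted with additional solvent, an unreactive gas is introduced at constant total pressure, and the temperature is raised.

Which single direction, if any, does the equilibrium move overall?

Dilution lowers every aqueous concentration by the same factor. Δn_aq = 0 − 3 = -3, so the system shifts toward the side with more dissolved moles — to the left.
Adding inert gas at constant total pressure expands the volume and lowers every reacting partial pressure. With Δn_gas = 2 − 0 = +2, Q moves away from K toward the side with fewer gas moles, so the system shifts toward the side with more gas moles — to the right.
The forward reaction is endothermic. Raising T favours the endothermic direction — shift to the right.
The individual effects push in opposite directions; without quantitative information the net direction cannot be determined.

cannot be determined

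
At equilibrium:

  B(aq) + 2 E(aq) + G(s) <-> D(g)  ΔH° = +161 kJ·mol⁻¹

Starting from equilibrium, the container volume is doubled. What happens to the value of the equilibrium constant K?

The equilibrium constant depends only on temperature. This perturbation may move the position of equilibrium, but since T is unchanged, K itself is unchanged.

unchanged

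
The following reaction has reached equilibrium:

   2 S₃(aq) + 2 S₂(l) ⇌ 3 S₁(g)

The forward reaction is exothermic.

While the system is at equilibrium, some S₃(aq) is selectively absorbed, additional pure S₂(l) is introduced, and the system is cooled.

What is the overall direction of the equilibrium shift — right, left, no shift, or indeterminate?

cannot be determined

Removing S₃ (aq), a reactant, drives the reaction to the left.
S₂ is a pure liquid; its activity is 1 regardless of amount, so Q is unaffected — no shift from this change.
The forward reaction is exothermic. Lowering T favours the exothermic direction — shift to the right.
The individual effects push in opposite directions; without quantitative information the net direction cannot be determined.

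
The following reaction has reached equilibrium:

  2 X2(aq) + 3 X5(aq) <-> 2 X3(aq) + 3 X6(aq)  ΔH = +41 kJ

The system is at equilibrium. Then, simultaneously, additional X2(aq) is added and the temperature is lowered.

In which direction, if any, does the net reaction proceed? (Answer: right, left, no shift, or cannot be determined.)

Adding X2 (aq), a reactant, drives the reaction to the right.
The forward reaction is endothermic. Lowering T favours the exothermic direction — shift to the left.
The individual effects push in opposite directions; without quantitative information the net direction cannot be determined.

cannot be determined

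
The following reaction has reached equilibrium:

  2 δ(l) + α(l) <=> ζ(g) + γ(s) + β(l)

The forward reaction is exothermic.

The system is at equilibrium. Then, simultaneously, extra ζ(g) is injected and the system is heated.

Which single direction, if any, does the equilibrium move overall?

Adding ζ (g), a product, drives the reaction to the left.
The forward reaction is exothermic. Raising T favours the endothermic direction — shift to the left.
All effects act in the same direction — net shift to the left.

left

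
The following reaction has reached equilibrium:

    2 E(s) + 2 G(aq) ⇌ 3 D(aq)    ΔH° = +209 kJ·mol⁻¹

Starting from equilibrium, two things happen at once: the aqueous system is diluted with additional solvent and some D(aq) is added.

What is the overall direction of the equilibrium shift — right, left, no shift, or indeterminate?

Dilution lowers every aqueous concentration by the same factor. Δn_aq = 3 − 2 = +1, so the system shifts toward the side with more dissolved moles — to the right.
Adding D (aq), a product, drives the reaction to the left.
The individual effects push in opposite directions; without quantitative information the net direction cannot be determined.

cannot be determined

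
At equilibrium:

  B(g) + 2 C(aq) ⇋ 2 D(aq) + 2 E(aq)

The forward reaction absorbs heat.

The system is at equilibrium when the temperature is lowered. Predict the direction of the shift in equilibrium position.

The forward reaction is endothermic. Lowering T favours the exothermic direction — shift to the left.

left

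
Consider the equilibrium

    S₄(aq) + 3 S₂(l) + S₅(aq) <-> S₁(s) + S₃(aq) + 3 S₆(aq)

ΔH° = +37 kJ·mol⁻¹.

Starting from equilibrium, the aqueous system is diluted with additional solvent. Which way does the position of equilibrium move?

right

Dilution lowers every aqueous concentration by the same factor. Δn_aq = 4 − 2 = +2, so the system shifts toward the side with more dissolved moles — to the right.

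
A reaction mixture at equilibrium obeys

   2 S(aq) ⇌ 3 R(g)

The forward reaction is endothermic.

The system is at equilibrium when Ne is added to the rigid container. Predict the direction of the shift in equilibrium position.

At constant volume, adding an inert gas leaves every reacting species' partial pressure unchanged, so Q is unchanged — no shift from this change.

no shift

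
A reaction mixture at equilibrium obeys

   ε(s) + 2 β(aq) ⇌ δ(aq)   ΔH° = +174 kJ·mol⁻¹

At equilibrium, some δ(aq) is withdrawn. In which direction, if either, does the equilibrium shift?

right

Removing δ (aq), a product, drives the reaction to the right.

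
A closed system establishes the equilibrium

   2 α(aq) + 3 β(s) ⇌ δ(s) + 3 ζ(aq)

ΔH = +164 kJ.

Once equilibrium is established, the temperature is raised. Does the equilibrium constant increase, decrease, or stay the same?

increases

K depends on temperature via the van 't Hoff relation. The forward reaction is endothermic, so raising T increases K.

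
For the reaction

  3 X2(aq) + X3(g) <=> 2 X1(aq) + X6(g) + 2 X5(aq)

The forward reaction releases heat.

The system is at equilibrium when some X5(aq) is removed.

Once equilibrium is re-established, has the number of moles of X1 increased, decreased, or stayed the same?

Removing X5 (aq), a product, drives the reaction to the right.
The net shift is to the right. X1 is a product, so its amount increases.

increases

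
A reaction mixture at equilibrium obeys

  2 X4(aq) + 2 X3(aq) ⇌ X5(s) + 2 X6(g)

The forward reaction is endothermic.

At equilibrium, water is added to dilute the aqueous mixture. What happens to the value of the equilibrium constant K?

The equilibrium constant depends only on temperature. This perturbation may move the position of equilibrium, but since T is unchanged, K itself is unchanged.

unchanged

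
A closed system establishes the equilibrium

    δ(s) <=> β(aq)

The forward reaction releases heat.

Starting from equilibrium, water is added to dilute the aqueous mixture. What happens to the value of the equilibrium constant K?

The equilibrium constant depends only on temperature. This perturbation may move the position of equilibrium, but since T is unchanged, K itself is unchanged.

unchanged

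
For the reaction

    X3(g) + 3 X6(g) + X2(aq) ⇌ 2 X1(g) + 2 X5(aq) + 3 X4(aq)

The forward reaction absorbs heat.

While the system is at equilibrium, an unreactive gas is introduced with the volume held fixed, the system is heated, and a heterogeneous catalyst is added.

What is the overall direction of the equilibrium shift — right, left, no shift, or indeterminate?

right

At constant volume, adding an inert gas leaves every reacting species' partial pressure unchanged, so Q is unchanged — no shift from this change.
The forward reaction is endothermic. Raising T favours the endothermic direction — shift to the right.
A catalyst speeds both forward and reverse rates equally; it changes neither Q nor K — no shift from this change.
Only the nonzero effect(s) matter; the net shift is to the right.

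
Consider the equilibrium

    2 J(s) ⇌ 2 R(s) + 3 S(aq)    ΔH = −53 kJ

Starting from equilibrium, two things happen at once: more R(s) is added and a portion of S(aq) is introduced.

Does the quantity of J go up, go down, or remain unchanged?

increases

R is a pure solid; its activity is 1 regardless of amount, so Q is unaffected — no shift from this change.
Adding S (aq), a product, drives the reaction to the left.
The net shift is to the left. J is a reactant, so its amount increases.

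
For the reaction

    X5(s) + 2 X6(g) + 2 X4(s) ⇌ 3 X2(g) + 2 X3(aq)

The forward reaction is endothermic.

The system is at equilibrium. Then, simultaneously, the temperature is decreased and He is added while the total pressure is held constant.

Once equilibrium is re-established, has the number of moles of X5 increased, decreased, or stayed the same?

cannot be determined

The forward reaction is endothermic. Lowering T favours the exothermic direction — shift to the left.
Adding inert gas at constant total pressure expands the volume and lowers every reacting partial pressure. With Δn_gas = 3 − 2 = +1, Q moves away from K toward the side with fewer gas moles, so the system shifts toward the side with more gas moles — to the right.
The two effects oppose each other, so the net shift — and hence the change in X5 — cannot be determined from the given information.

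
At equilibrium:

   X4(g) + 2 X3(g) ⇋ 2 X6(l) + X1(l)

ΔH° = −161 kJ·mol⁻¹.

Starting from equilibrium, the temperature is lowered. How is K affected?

K depends on temperature via the van 't Hoff relation. The forward reaction is exothermic, so lowering T increases K.

increases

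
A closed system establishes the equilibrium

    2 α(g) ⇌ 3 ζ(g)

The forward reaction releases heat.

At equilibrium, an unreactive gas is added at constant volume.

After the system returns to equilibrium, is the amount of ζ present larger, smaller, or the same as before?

unchanged

At constant volume, adding an inert gas leaves every reacting species' partial pressure unchanged, so Q is unchanged — no shift from this change.
No net shift occurs, so the amount of ζ is unchanged.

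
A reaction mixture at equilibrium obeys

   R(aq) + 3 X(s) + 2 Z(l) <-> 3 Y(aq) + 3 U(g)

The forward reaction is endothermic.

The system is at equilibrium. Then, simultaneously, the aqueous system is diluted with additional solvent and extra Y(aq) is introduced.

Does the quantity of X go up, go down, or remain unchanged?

cannot be determined

Dilution lowers every aqueous concentration by the same factor. Δn_aq = 3 − 1 = +2, so the system shifts toward the side with more dissolved moles — to the right.
Adding Y (aq), a product, drives the reaction to the left.
The two effects oppose each other, so the net shift — and hence the change in X — cannot be determined from the given information.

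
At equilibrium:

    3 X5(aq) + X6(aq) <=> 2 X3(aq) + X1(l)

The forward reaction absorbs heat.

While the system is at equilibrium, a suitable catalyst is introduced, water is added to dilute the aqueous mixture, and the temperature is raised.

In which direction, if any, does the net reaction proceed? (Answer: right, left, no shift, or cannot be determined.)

A catalyst speeds both forward and reverse rates equally; it changes neither Q nor K — no shift from this change.
Dilution lowers every aqueous concentration by the same factor. Δn_aq = 2 − 4 = -2, so the system shifts toward the side with more dissolved moles — to the left.
The forward reaction is endothermic. Raising T favours the endothermic direction — shift to the right.
The individual effects push in opposite directions; without quantitative information the net direction cannot be determined.

cannot be determined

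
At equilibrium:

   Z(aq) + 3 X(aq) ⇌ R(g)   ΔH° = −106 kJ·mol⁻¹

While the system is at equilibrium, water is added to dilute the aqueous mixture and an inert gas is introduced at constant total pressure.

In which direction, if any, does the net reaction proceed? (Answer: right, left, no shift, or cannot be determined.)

cannot be determined

Dilution lowers every aqueous concentration by the same factor. Δn_aq = 0 − 4 = -4, so the system shifts toward the side with more dissolved moles — to the left.
Adding inert gas at constant total pressure expands the volume and lowers every reacting partial pressure. With Δn_gas = 1 − 0 = +1, Q moves away from K toward the side with fewer gas moles, so the system shifts toward the side with more gas moles — to the right.
The individual effects push in opposite directions; without quantitative information the net direction cannot be determined.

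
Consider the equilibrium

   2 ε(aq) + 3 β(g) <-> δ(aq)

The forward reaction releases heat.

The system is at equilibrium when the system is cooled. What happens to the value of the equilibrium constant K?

increases

K depends on temperature via the van 't Hoff relation. The forward reaction is exothermic, so lowering T increases K.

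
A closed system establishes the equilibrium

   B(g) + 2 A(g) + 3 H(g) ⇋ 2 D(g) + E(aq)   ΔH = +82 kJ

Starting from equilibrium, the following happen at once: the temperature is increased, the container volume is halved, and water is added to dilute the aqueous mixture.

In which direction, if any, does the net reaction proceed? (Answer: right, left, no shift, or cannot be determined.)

right

The forward reaction is endothermic. Raising T favours the endothermic direction — shift to the right.
Gas moles: reactants 6, products 2 (Δn_gas = -4). Compression shifts the system toward the side with fewer moles of gas — to the right.
Dilution lowers every aqueous concentration by the same factor. Δn_aq = 1 − 0 = +1, so the system shifts toward the side with more dissolved moles — to the right.
All effects act in the same direction — net shift to the right.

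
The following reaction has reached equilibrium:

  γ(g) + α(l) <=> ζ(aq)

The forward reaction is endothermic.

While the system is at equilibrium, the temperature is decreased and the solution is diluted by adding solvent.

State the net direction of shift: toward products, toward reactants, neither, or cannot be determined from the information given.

The forward reaction is endothermic. Lowering T favours the exothermic direction — shift to the left.
Dilution lowers every aqueous concentration by the same factor. Δn_aq = 1 − 0 = +1, so the system shifts toward the side with more dissolved moles — to the right.
The individual effects push in opposite directions; without quantitative information the net direction cannot be determined.

cannot be determined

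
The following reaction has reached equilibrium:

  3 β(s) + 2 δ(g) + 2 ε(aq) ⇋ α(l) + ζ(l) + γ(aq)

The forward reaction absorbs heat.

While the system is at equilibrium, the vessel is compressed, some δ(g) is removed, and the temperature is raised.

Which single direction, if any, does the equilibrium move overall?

cannot be determined

Gas moles: reactants 2, products 0 (Δn_gas = -2). Compression shifts the system toward the side with fewer moles of gas — to the right.
Removing δ (g), a reactant, drives the reaction to the left.
The forward reaction is endothermic. Raising T favours the endothermic direction — shift to the right.
The individual effects push in opposite directions; without quantitative information the net direction cannot be determined.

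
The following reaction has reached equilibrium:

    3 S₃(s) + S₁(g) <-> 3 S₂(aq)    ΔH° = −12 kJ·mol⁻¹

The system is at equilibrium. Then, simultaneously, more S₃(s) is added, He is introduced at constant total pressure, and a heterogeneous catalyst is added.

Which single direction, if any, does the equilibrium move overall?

left

S₃ is a pure solid; its activity is 1 regardless of amount, so Q is unaffected — no shift from this change.
Adding inert gas at constant total pressure expands the volume and lowers every reacting partial pressure. With Δn_gas = 0 − 1 = -1, Q moves away from K toward the side with fewer gas moles, so the system shifts toward the side with more gas moles — to the left.
A catalyst speeds both forward and reverse rates equally; it changes neither Q nor K — no shift from this change.
Only the nonzero effect(s) matter; the net shift is to the left.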